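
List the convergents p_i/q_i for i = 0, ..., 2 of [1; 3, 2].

1/1, 4/3, 9/7

Using the convergent recurrence p_i = a_i*p_{i-1} + p_{i-2}, q_i = a_i*q_{i-1} + q_{i-2} with p_{-2}=0, p_{-1}=1, q_{-2}=1, q_{-1}=0:
  i=0: a_0=1, p_0 = 1*1 + 0 = 1, q_0 = 1*0 + 1 = 1.
  i=1: a_1=3, p_1 = 3*1 + 1 = 4, q_1 = 3*1 + 0 = 3.
  i=2: a_2=2, p_2 = 2*4 + 1 = 9, q_2 = 2*3 + 1 = 7.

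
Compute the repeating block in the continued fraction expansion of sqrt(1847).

Write x_i = (sqrt(1847) + m_i)/d_i with (m_0, d_0) = (0, 1). a_0 = floor(sqrt(1847)) = 42, since 42^2 = 1764 <= 1847 < 1849 = 43^2.
Iterate m_{i+1} = d_i*a_i - m_i, d_{i+1} = (1847 - m_{i+1}^2)/d_i, a_{i+1} = floor((a_0 + m_{i+1})/d_{i+1}):
  m_1 = 1*42 - 0 = 42, d_1 = (1847 - 42^2)/1 = 83/1 = 83, a_1 = floor((42 + 42)/83) = 1.
  m_2 = 83*1 - 42 = 41, d_2 = (1847 - 41^2)/83 = 166/83 = 2, a_2 = floor((42 + 41)/2) = 41.
  m_3 = 2*41 - 41 = 41, d_3 = (1847 - 41^2)/2 = 166/2 = 83, a_3 = floor((42 + 41)/83) = 1.
  m_4 = 83*1 - 41 = 42, d_4 = (1847 - 42^2)/83 = 83/83 = 1, a_4 = floor((42 + 42)/1) = 84.
  m_5 = 1*84 - 42 = 42, d_5 = (1847 - 42^2)/1 = 83/1 = 83: (m_5, d_5) = (m_1, d_1) = (42, 83), so from here the quotients repeat a_1, ..., a_4; the period length is 4.
Hence the expansion of sqrt(1847) is a_0 = 42 followed by the repeating block 1, 41, 1, 84 (period 4).

[42; (1, 41, 1, 84)]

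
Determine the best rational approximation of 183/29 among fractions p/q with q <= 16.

101/16

Expand x = 183/29 as a continued fraction with the Euclidean algorithm:
  183 = 6*29 + 9, so a_0 = 6.
  29 = 3*9 + 2, so a_1 = 3.
  9 = 4*2 + 1, so a_2 = 4.
  2 = 2*1 + 0, so a_3 = 2.
so x = [6; 3, 4, 2].
Convergents (p_i = a_i*p_{i-1} + p_{i-2}, q_i = a_i*q_{i-1} + q_{i-2} with p_{-2}=0, p_{-1}=1, q_{-2}=1, q_{-1}=0), until the denominator exceeds 16:
  i=0: a_0=6, p_0 = 6*1 + 0 = 6, q_0 = 6*0 + 1 = 1.
  i=1: a_1=3, p_1 = 3*6 + 1 = 19, q_1 = 3*1 + 0 = 3.
  i=2: a_2=4, p_2 = 4*19 + 6 = 82, q_2 = 4*3 + 1 = 13.
  i=3: a_3=2, p_3 = 2*82 + 19 = 183, q_3 = 2*13 + 3 = 29.
q_3 = 29 > 16, so the last convergent with denominator <= 16 is p_2/q_2 = 82/13.
The closest fraction with denominator <= 16 is either p_2/q_2 or the intermediate fraction (k*p_2 + p_1)/(k*q_2 + q_1) with the largest k >= 1 whose denominator stays <= 16; these approach x as k grows, and every other convergent or intermediate fraction in range is farther away.
Largest k: floor((16 - q_1)/q_2) = floor((16 - 3)/13) = 1.
That gives (1*82 + 19)/(1*13 + 3) = 101/16.
Compare the errors: |x - 82/13| = |183*13 - 82*29|/(29*13) = 1/377, and |x - 101/16| = |183*16 - 101*29|/(29*16) = 1/464.
Cross-multiplying, 1*377 = 377 < 464 = 1*464, so 1/464 is smaller: the intermediate fraction 101/16 is closer to x than 82/13.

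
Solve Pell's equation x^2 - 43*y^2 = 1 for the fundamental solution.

First expand sqrt(43) as a continued fraction. With x_i = (sqrt(43) + m_i)/d_i and (m_0, d_0) = (0, 1): a_0 = floor(sqrt(43)) = 6, since 6^2 = 36 <= 43 < 49 = 7^2.
Iterate m_{i+1} = d_i*a_i - m_i, d_{i+1} = (43 - m_{i+1}^2)/d_i, a_{i+1} = floor((a_0 + m_{i+1})/d_{i+1}):
  m_1 = 1*6 - 0 = 6, d_1 = (43 - 6^2)/1 = 7/1 = 7, a_1 = floor((6 + 6)/7) = 1.
  m_2 = 7*1 - 6 = 1, d_2 = (43 - 1^2)/7 = 42/7 = 6, a_2 = floor((6 + 1)/6) = 1.
  m_3 = 6*1 - 1 = 5, d_3 = (43 - 5^2)/6 = 18/6 = 3, a_3 = floor((6 + 5)/3) = 3.
  m_4 = 3*3 - 5 = 4, d_4 = (43 - 4^2)/3 = 27/3 = 9, a_4 = floor((6 + 4)/9) = 1.
  m_5 = 9*1 - 4 = 5, d_5 = (43 - 5^2)/9 = 18/9 = 2, a_5 = floor((6 + 5)/2) = 5.
  m_6 = 2*5 - 5 = 5, d_6 = (43 - 5^2)/2 = 18/2 = 9, a_6 = floor((6 + 5)/9) = 1.
  m_7 = 9*1 - 5 = 4, d_7 = (43 - 4^2)/9 = 27/9 = 3, a_7 = floor((6 + 4)/3) = 3.
  m_8 = 3*3 - 4 = 5, d_8 = (43 - 5^2)/3 = 18/3 = 6, a_8 = floor((6 + 5)/6) = 1.
  m_9 = 6*1 - 5 = 1, d_9 = (43 - 1^2)/6 = 42/6 = 7, a_9 = floor((6 + 1)/7) = 1.
  m_10 = 7*1 - 1 = 6, d_10 = (43 - 6^2)/7 = 7/7 = 1, a_10 = floor((6 + 6)/1) = 12.
  m_11 = 1*12 - 6 = 6, d_11 = (43 - 6^2)/1 = 7/1 = 7: (m_11, d_11) = (m_1, d_1) = (6, 7), so from here the quotients repeat a_1, ..., a_10; the period length is 10.
So sqrt(43) = [6; (1, 1, 3, 1, 5, 1, 3, 1, 1, 12)] with period length k = 10.
k is even, so the fundamental solution of x^2 - 43y^2 = 1 is (p_{k-1}, q_{k-1}) = (p_9, q_9); compute convergents through index 9.
Convergents (p_i = a_i*p_{i-1} + p_{i-2}, q_i = a_i*q_{i-1} + q_{i-2} with p_{-2}=0, p_{-1}=1, q_{-2}=1, q_{-1}=0):
  i=0: a_0=6, p_0 = 6*1 + 0 = 6, q_0 = 6*0 + 1 = 1.
  i=1: a_1=1, p_1 = 1*6 + 1 = 7, q_1 = 1*1 + 0 = 1.
  i=2: a_2=1, p_2 = 1*7 + 6 = 13, q_2 = 1*1 + 1 = 2.
  i=3: a_3=3, p_3 = 3*13 + 7 = 46, q_3 = 3*2 + 1 = 7.
  i=4: a_4=1, p_4 = 1*46 + 13 = 59, q_4 = 1*7 + 2 = 9.
  i=5: a_5=5, p_5 = 5*59 + 46 = 341, q_5 = 5*9 + 7 = 52.
  i=6: a_6=1, p_6 = 1*341 + 59 = 400, q_6 = 1*52 + 9 = 61.
  i=7: a_7=3, p_7 = 3*400 + 341 = 1541, q_7 = 3*61 + 52 = 235.
  i=8: a_8=1, p_8 = 1*1541 + 400 = 1941, q_8 = 1*235 + 61 = 296.
  i=9: a_9=1, p_9 = 1*1941 + 1541 = 3482, q_9 = 1*296 + 235 = 531.
Check: 3482^2 - 43*531^2 = 12124324 - 12124323 = 1, so (x, y) = (3482, 531) solves the equation, and by the theorem it is the least positive solution.

(x, y) = (3482, 531)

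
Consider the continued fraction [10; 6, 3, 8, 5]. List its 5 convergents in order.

Using the convergent recurrence p_i = a_i*p_{i-1} + p_{i-2}, q_i = a_i*q_{i-1} + q_{i-2} with p_{-2}=0, p_{-1}=1, q_{-2}=1, q_{-1}=0:
  i=0: a_0=10, p_0 = 10*1 + 0 = 10, q_0 = 10*0 + 1 = 1.
  i=1: a_1=6, p_1 = 6*10 + 1 = 61, q_1 = 6*1 + 0 = 6.
  i=2: a_2=3, p_2 = 3*61 + 10 = 193, q_2 = 3*6 + 1 = 19.
  i=3: a_3=8, p_3 = 8*193 + 61 = 1605, q_3 = 8*19 + 6 = 158.
  i=4: a_4=5, p_4 = 5*1605 + 193 = 8218, q_4 = 5*158 + 19 = 809.

10/1, 61/6, 193/19, 1605/158, 8218/809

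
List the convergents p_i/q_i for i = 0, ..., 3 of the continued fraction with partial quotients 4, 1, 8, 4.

4/1, 5/1, 44/9, 181/37

Using the convergent recurrence p_i = a_i*p_{i-1} + p_{i-2}, q_i = a_i*q_{i-1} + q_{i-2} with p_{-2}=0, p_{-1}=1, q_{-2}=1, q_{-1}=0:
  i=0: a_0=4, p_0 = 4*1 + 0 = 4, q_0 = 4*0 + 1 = 1.
  i=1: a_1=1, p_1 = 1*4 + 1 = 5, q_1 = 1*1 + 0 = 1.
  i=2: a_2=8, p_2 = 8*5 + 4 = 44, q_2 = 8*1 + 1 = 9.
  i=3: a_3=4, p_3 = 4*44 + 5 = 181, q_3 = 4*9 + 1 = 37.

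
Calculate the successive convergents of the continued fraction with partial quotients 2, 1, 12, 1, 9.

2/1, 3/1, 38/13, 41/14, 407/139

Using the convergent recurrence p_i = a_i*p_{i-1} + p_{i-2}, q_i = a_i*q_{i-1} + q_{i-2} with p_{-2}=0, p_{-1}=1, q_{-2}=1, q_{-1}=0:
  i=0: a_0=2, p_0 = 2*1 + 0 = 2, q_0 = 2*0 + 1 = 1.
  i=1: a_1=1, p_1 = 1*2 + 1 = 3, q_1 = 1*1 + 0 = 1.
  i=2: a_2=12, p_2 = 12*3 + 2 = 38, q_2 = 12*1 + 1 = 13.
  i=3: a_3=1, p_3 = 1*38 + 3 = 41, q_3 = 1*13 + 1 = 14.
  i=4: a_4=9, p_4 = 9*41 + 38 = 407, q_4 = 9*14 + 13 = 139.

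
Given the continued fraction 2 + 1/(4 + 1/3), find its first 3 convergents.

Using the convergent recurrence p_i = a_i*p_{i-1} + p_{i-2}, q_i = a_i*q_{i-1} + q_{i-2} with p_{-2}=0, p_{-1}=1, q_{-2}=1, q_{-1}=0:
  i=0: a_0=2, p_0 = 2*1 + 0 = 2, q_0 = 2*0 + 1 = 1.
  i=1: a_1=4, p_1 = 4*2 + 1 = 9, q_1 = 4*1 + 0 = 4.
  i=2: a_2=3, p_2 = 3*9 + 2 = 29, q_2 = 3*4 + 1 = 13.

2/1, 9/4, 29/13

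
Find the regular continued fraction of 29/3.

Run the Euclidean algorithm on 29 and 3; the successive quotients are the partial quotients a_0, a_1, ... (each step inverts the fractional part left over by the previous one):
  29 = 9*3 + 2, so a_0 = 9.
  3 = 1*2 + 1, so a_1 = 1.
  2 = 2*1 + 0, so a_2 = 2.
The remainder reaches 0 after 3 divisions, so the expansion has 3 partial quotients, read off in order.

[9; 1, 2]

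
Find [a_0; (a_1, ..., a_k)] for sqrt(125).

[11; (5, 1, 1, 5, 22)]

Write x_i = (sqrt(125) + m_i)/d_i with (m_0, d_0) = (0, 1). a_0 = floor(sqrt(125)) = 11, since 11^2 = 121 <= 125 < 144 = 12^2.
Iterate m_{i+1} = d_i*a_i - m_i, d_{i+1} = (125 - m_{i+1}^2)/d_i, a_{i+1} = floor((a_0 + m_{i+1})/d_{i+1}):
  m_1 = 1*11 - 0 = 11, d_1 = (125 - 11^2)/1 = 4/1 = 4, a_1 = floor((11 + 11)/4) = 5.
  m_2 = 4*5 - 11 = 9, d_2 = (125 - 9^2)/4 = 44/4 = 11, a_2 = floor((11 + 9)/11) = 1.
  m_3 = 11*1 - 9 = 2, d_3 = (125 - 2^2)/11 = 121/11 = 11, a_3 = floor((11 + 2)/11) = 1.
  m_4 = 11*1 - 2 = 9, d_4 = (125 - 9^2)/11 = 44/11 = 4, a_4 = floor((11 + 9)/4) = 5.
  m_5 = 4*5 - 9 = 11, d_5 = (125 - 11^2)/4 = 4/4 = 1, a_5 = floor((11 + 11)/1) = 22.
  m_6 = 1*22 - 11 = 11, d_6 = (125 - 11^2)/1 = 4/1 = 4: (m_6, d_6) = (m_1, d_1) = (11, 4), so from here the quotients repeat a_1, ..., a_5; the period length is 5.
Hence the expansion of sqrt(125) is a_0 = 11 followed by the repeating block 5, 1, 1, 5, 22 (period 5).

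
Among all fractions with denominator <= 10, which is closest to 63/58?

Expand x = 63/58 as a continued fraction with the Euclidean algorithm:
  63 = 1*58 + 5, so a_0 = 1.
  58 = 11*5 + 3, so a_1 = 11.
  5 = 1*3 + 2, so a_2 = 1.
  3 = 1*2 + 1, so a_3 = 1.
  2 = 2*1 + 0, so a_4 = 2.
so x = [1; 11, 1, 1, 2].
Convergents (p_i = a_i*p_{i-1} + p_{i-2}, q_i = a_i*q_{i-1} + q_{i-2} with p_{-2}=0, p_{-1}=1, q_{-2}=1, q_{-1}=0), until the denominator exceeds 10:
  i=0: a_0=1, p_0 = 1*1 + 0 = 1, q_0 = 1*0 + 1 = 1.
  i=1: a_1=11, p_1 = 11*1 + 1 = 12, q_1 = 11*1 + 0 = 11.
q_1 = 11 > 10, so the last convergent with denominator <= 10 is p_0/q_0 = 1/1.
The closest fraction with denominator <= 10 is either p_0/q_0 or the intermediate fraction (k*p_0 + p_{-1})/(k*q_0 + q_{-1}) with the largest k >= 1 whose denominator stays <= 10; these approach x as k grows, and every other convergent or intermediate fraction in range is farther away.
Largest k: floor((10 - q_{-1})/q_0) = floor((10 - 0)/1) = 10 (using the seeds p_{-1} = 1, q_{-1} = 0).
That gives (10*1 + 1)/(10*1 + 0) = 11/10.
Compare the errors: |x - 1/1| = |63*1 - 1*58|/(58*1) = 5/58, and |x - 11/10| = |63*10 - 11*58|/(58*10) = 8/580.
Cross-multiplying, 8*58 = 464 < 2900 = 5*580, so 8/580 is smaller: the intermediate fraction 11/10 is closer to x than 1/1.

11/10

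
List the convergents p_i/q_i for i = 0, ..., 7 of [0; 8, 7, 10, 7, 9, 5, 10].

Using the convergent recurrence p_i = a_i*p_{i-1} + p_{i-2}, q_i = a_i*q_{i-1} + q_{i-2} with p_{-2}=0, p_{-1}=1, q_{-2}=1, q_{-1}=0:
  i=0: a_0=0, p_0 = 0*1 + 0 = 0, q_0 = 0*0 + 1 = 1.
  i=1: a_1=8, p_1 = 8*0 + 1 = 1, q_1 = 8*1 + 0 = 8.
  i=2: a_2=7, p_2 = 7*1 + 0 = 7, q_2 = 7*8 + 1 = 57.
  i=3: a_3=10, p_3 = 10*7 + 1 = 71, q_3 = 10*57 + 8 = 578.
  i=4: a_4=7, p_4 = 7*71 + 7 = 504, q_4 = 7*578 + 57 = 4103.
  i=5: a_5=9, p_5 = 9*504 + 71 = 4607, q_5 = 9*4103 + 578 = 37505.
  i=6: a_6=5, p_6 = 5*4607 + 504 = 23539, q_6 = 5*37505 + 4103 = 191628.
  i=7: a_7=10, p_7 = 10*23539 + 4607 = 239997, q_7 = 10*191628 + 37505 = 1953785.

0/1, 1/8, 7/57, 71/578, 504/4103, 4607/37505, 23539/191628, 239997/1953785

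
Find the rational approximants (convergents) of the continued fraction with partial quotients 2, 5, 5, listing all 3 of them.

Using the convergent recurrence p_i = a_i*p_{i-1} + p_{i-2}, q_i = a_i*q_{i-1} + q_{i-2} with p_{-2}=0, p_{-1}=1, q_{-2}=1, q_{-1}=0:
  i=0: a_0=2, p_0 = 2*1 + 0 = 2, q_0 = 2*0 + 1 = 1.
  i=1: a_1=5, p_1 = 5*2 + 1 = 11, q_1 = 5*1 + 0 = 5.
  i=2: a_2=5, p_2 = 5*11 + 2 = 57, q_2 = 5*5 + 1 = 26.

2/1, 11/5, 57/26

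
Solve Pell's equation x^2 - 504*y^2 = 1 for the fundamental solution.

First expand sqrt(504) as a continued fraction. With x_i = (sqrt(504) + m_i)/d_i and (m_0, d_0) = (0, 1): a_0 = floor(sqrt(504)) = 22, since 22^2 = 484 <= 504 < 529 = 23^2.
Iterate m_{i+1} = d_i*a_i - m_i, d_{i+1} = (504 - m_{i+1}^2)/d_i, a_{i+1} = floor((a_0 + m_{i+1})/d_{i+1}):
  m_1 = 1*22 - 0 = 22, d_1 = (504 - 22^2)/1 = 20/1 = 20, a_1 = floor((22 + 22)/20) = 2.
  m_2 = 20*2 - 22 = 18, d_2 = (504 - 18^2)/20 = 180/20 = 9, a_2 = floor((22 + 18)/9) = 4.
  m_3 = 9*4 - 18 = 18, d_3 = (504 - 18^2)/9 = 180/9 = 20, a_3 = floor((22 + 18)/20) = 2.
  m_4 = 20*2 - 18 = 22, d_4 = (504 - 22^2)/20 = 20/20 = 1, a_4 = floor((22 + 22)/1) = 44.
  m_5 = 1*44 - 22 = 22, d_5 = (504 - 22^2)/1 = 20/1 = 20: (m_5, d_5) = (m_1, d_1) = (22, 20), so from here the quotients repeat a_1, ..., a_4; the period length is 4.
So sqrt(504) = [22; (2, 4, 2, 44)] with period length k = 4.
k is even, so the fundamental solution of x^2 - 504y^2 = 1 is (p_{k-1}, q_{k-1}) = (p_3, q_3); compute convergents through index 3.
Convergents (p_i = a_i*p_{i-1} + p_{i-2}, q_i = a_i*q_{i-1} + q_{i-2} with p_{-2}=0, p_{-1}=1, q_{-2}=1, q_{-1}=0):
  i=0: a_0=22, p_0 = 22*1 + 0 = 22, q_0 = 22*0 + 1 = 1.
  i=1: a_1=2, p_1 = 2*22 + 1 = 45, q_1 = 2*1 + 0 = 2.
  i=2: a_2=4, p_2 = 4*45 + 22 = 202, q_2 = 4*2 + 1 = 9.
  i=3: a_3=2, p_3 = 2*202 + 45 = 449, q_3 = 2*9 + 2 = 20.
Check: 449^2 - 504*20^2 = 201601 - 201600 = 1, so (x, y) = (449, 20) solves the equation, and by the theorem it is the least positive solution.

(x, y) = (449, 20)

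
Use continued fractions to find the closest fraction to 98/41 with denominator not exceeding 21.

Expand x = 98/41 as a continued fraction with the Euclidean algorithm:
  98 = 2*41 + 16, so a_0 = 2.
  41 = 2*16 + 9, so a_1 = 2.
  16 = 1*9 + 7, so a_2 = 1.
  9 = 1*7 + 2, so a_3 = 1.
  7 = 3*2 + 1, so a_4 = 3.
  2 = 2*1 + 0, so a_5 = 2.
so x = [2; 2, 1, 1, 3, 2].
Convergents (p_i = a_i*p_{i-1} + p_{i-2}, q_i = a_i*q_{i-1} + q_{i-2} with p_{-2}=0, p_{-1}=1, q_{-2}=1, q_{-1}=0), until the denominator exceeds 21:
  i=0: a_0=2, p_0 = 2*1 + 0 = 2, q_0 = 2*0 + 1 = 1.
  i=1: a_1=2, p_1 = 2*2 + 1 = 5, q_1 = 2*1 + 0 = 2.
  i=2: a_2=1, p_2 = 1*5 + 2 = 7, q_2 = 1*2 + 1 = 3.
  i=3: a_3=1, p_3 = 1*7 + 5 = 12, q_3 = 1*3 + 2 = 5.
  i=4: a_4=3, p_4 = 3*12 + 7 = 43, q_4 = 3*5 + 3 = 18.
  i=5: a_5=2, p_5 = 2*43 + 12 = 98, q_5 = 2*18 + 5 = 41.
q_5 = 41 > 21, so the last convergent with denominator <= 21 is p_4/q_4 = 43/18.
The closest fraction with denominator <= 21 is either p_4/q_4 or the intermediate fraction (k*p_4 + p_3)/(k*q_4 + q_3) with the largest k >= 1 whose denominator stays <= 21; these approach x as k grows, and every other convergent or intermediate fraction in range is farther away.
Largest k: floor((21 - q_3)/q_4) = floor((21 - 5)/18) = 0.
Since k = 0, no intermediate fraction beyond p_4/q_4 has denominator <= 21, so the convergent 43/18 is the closest (its error is |98*18 - 43*41|/(41*18) = 1/738).

43/18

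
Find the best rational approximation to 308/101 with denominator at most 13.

Expand x = 308/101 as a continued fraction with the Euclidean algorithm:
  308 = 3*101 + 5, so a_0 = 3.
  101 = 20*5 + 1, so a_1 = 20.
  5 = 5*1 + 0, so a_2 = 5.
so x = [3; 20, 5].
Convergents (p_i = a_i*p_{i-1} + p_{i-2}, q_i = a_i*q_{i-1} + q_{i-2} with p_{-2}=0, p_{-1}=1, q_{-2}=1, q_{-1}=0), until the denominator exceeds 13:
  i=0: a_0=3, p_0 = 3*1 + 0 = 3, q_0 = 3*0 + 1 = 1.
  i=1: a_1=20, p_1 = 20*3 + 1 = 61, q_1 = 20*1 + 0 = 20.
q_1 = 20 > 13, so the last convergent with denominator <= 13 is p_0/q_0 = 3/1.
The closest fraction with denominator <= 13 is either p_0/q_0 or the intermediate fraction (k*p_0 + p_{-1})/(k*q_0 + q_{-1}) with the largest k >= 1 whose denominator stays <= 13; these approach x as k grows, and every other convergent or intermediate fraction in range is farther away.
Largest k: floor((13 - q_{-1})/q_0) = floor((13 - 0)/1) = 13 (using the seeds p_{-1} = 1, q_{-1} = 0).
That gives (13*3 + 1)/(13*1 + 0) = 40/13.
Compare the errors: |x - 3/1| = |308*1 - 3*101|/(101*1) = 5/101, and |x - 40/13| = |308*13 - 40*101|/(101*13) = 36/1313.
Cross-multiplying, 36*101 = 3636 < 6565 = 5*1313, so 36/1313 is smaller: the intermediate fraction 40/13 is closer to x than 3/1.

40/13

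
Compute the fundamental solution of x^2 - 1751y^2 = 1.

First expand sqrt(1751) as a continued fraction. With x_i = (sqrt(1751) + m_i)/d_i and (m_0, d_0) = (0, 1): a_0 = floor(sqrt(1751)) = 41, since 41^2 = 1681 <= 1751 < 1764 = 42^2.
Iterate m_{i+1} = d_i*a_i - m_i, d_{i+1} = (1751 - m_{i+1}^2)/d_i, a_{i+1} = floor((a_0 + m_{i+1})/d_{i+1}):
  m_1 = 1*41 - 0 = 41, d_1 = (1751 - 41^2)/1 = 70/1 = 70, a_1 = floor((41 + 41)/70) = 1.
  m_2 = 70*1 - 41 = 29, d_2 = (1751 - 29^2)/70 = 910/70 = 13, a_2 = floor((41 + 29)/13) = 5.
  m_3 = 13*5 - 29 = 36, d_3 = (1751 - 36^2)/13 = 455/13 = 35, a_3 = floor((41 + 36)/35) = 2.
  m_4 = 35*2 - 36 = 34, d_4 = (1751 - 34^2)/35 = 595/35 = 17, a_4 = floor((41 + 34)/17) = 4.
  m_5 = 17*4 - 34 = 34, d_5 = (1751 - 34^2)/17 = 595/17 = 35, a_5 = floor((41 + 34)/35) = 2.
  m_6 = 35*2 - 34 = 36, d_6 = (1751 - 36^2)/35 = 455/35 = 13, a_6 = floor((41 + 36)/13) = 5.
  m_7 = 13*5 - 36 = 29, d_7 = (1751 - 29^2)/13 = 910/13 = 70, a_7 = floor((41 + 29)/70) = 1.
  m_8 = 70*1 - 29 = 41, d_8 = (1751 - 41^2)/70 = 70/70 = 1, a_8 = floor((41 + 41)/1) = 82.
  m_9 = 1*82 - 41 = 41, d_9 = (1751 - 41^2)/1 = 70/1 = 70: (m_9, d_9) = (m_1, d_1) = (41, 70), so from here the quotients repeat a_1, ..., a_8; the period length is 8.
So sqrt(1751) = [41; (1, 5, 2, 4, 2, 5, 1, 82)] with period length k = 8.
k is even, so the fundamental solution of x^2 - 1751y^2 = 1 is (p_{k-1}, q_{k-1}) = (p_7, q_7); compute convergents through index 7.
Convergents (p_i = a_i*p_{i-1} + p_{i-2}, q_i = a_i*q_{i-1} + q_{i-2} with p_{-2}=0, p_{-1}=1, q_{-2}=1, q_{-1}=0):
  i=0: a_0=41, p_0 = 41*1 + 0 = 41, q_0 = 41*0 + 1 = 1.
  i=1: a_1=1, p_1 = 1*41 + 1 = 42, q_1 = 1*1 + 0 = 1.
  i=2: a_2=5, p_2 = 5*42 + 41 = 251, q_2 = 5*1 + 1 = 6.
  i=3: a_3=2, p_3 = 2*251 + 42 = 544, q_3 = 2*6 + 1 = 13.
  i=4: a_4=4, p_4 = 4*544 + 251 = 2427, q_4 = 4*13 + 6 = 58.
  i=5: a_5=2, p_5 = 2*2427 + 544 = 5398, q_5 = 2*58 + 13 = 129.
  i=6: a_6=5, p_6 = 5*5398 + 2427 = 29417, q_6 = 5*129 + 58 = 703.
  i=7: a_7=1, p_7 = 1*29417 + 5398 = 34815, q_7 = 1*703 + 129 = 832.
Check: 34815^2 - 1751*832^2 = 1212084225 - 1212084224 = 1, so (x, y) = (34815, 832) solves the equation, and by the theorem it is the least positive solution.

(x, y) = (34815, 832)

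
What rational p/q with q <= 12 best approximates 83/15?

61/11

Expand x = 83/15 as a continued fraction with the Euclidean algorithm:
  83 = 5*15 + 8, so a_0 = 5.
  15 = 1*8 + 7, so a_1 = 1.
  8 = 1*7 + 1, so a_2 = 1.
  7 = 7*1 + 0, so a_3 = 7.
so x = [5; 1, 1, 7].
Convergents (p_i = a_i*p_{i-1} + p_{i-2}, q_i = a_i*q_{i-1} + q_{i-2} with p_{-2}=0, p_{-1}=1, q_{-2}=1, q_{-1}=0), until the denominator exceeds 12:
  i=0: a_0=5, p_0 = 5*1 + 0 = 5, q_0 = 5*0 + 1 = 1.
  i=1: a_1=1, p_1 = 1*5 + 1 = 6, q_1 = 1*1 + 0 = 1.
  i=2: a_2=1, p_2 = 1*6 + 5 = 11, q_2 = 1*1 + 1 = 2.
  i=3: a_3=7, p_3 = 7*11 + 6 = 83, q_3 = 7*2 + 1 = 15.
q_3 = 15 > 12, so the last convergent with denominator <= 12 is p_2/q_2 = 11/2.
The closest fraction with denominator <= 12 is either p_2/q_2 or the intermediate fraction (k*p_2 + p_1)/(k*q_2 + q_1) with the largest k >= 1 whose denominator stays <= 12; these approach x as k grows, and every other convergent or intermediate fraction in range is farther away.
Largest k: floor((12 - q_1)/q_2) = floor((12 - 1)/2) = 5.
That gives (5*11 + 6)/(5*2 + 1) = 61/11.
Compare the errors: |x - 11/2| = |83*2 - 11*15|/(15*2) = 1/30, and |x - 61/11| = |83*11 - 61*15|/(15*11) = 2/165.
Cross-multiplying, 2*30 = 60 < 165 = 1*165, so 2/165 is smaller: the intermediate fraction 61/11 is closer to x than 11/2.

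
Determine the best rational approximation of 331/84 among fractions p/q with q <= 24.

67/17

Expand x = 331/84 as a continued fraction with the Euclidean algorithm:
  331 = 3*84 + 79, so a_0 = 3.
  84 = 1*79 + 5, so a_1 = 1.
  79 = 15*5 + 4, so a_2 = 15.
  5 = 1*4 + 1, so a_3 = 1.
  4 = 4*1 + 0, so a_4 = 4.
so x = [3; 1, 15, 1, 4].
Convergents (p_i = a_i*p_{i-1} + p_{i-2}, q_i = a_i*q_{i-1} + q_{i-2} with p_{-2}=0, p_{-1}=1, q_{-2}=1, q_{-1}=0), until the denominator exceeds 24:
  i=0: a_0=3, p_0 = 3*1 + 0 = 3, q_0 = 3*0 + 1 = 1.
  i=1: a_1=1, p_1 = 1*3 + 1 = 4, q_1 = 1*1 + 0 = 1.
  i=2: a_2=15, p_2 = 15*4 + 3 = 63, q_2 = 15*1 + 1 = 16.
  i=3: a_3=1, p_3 = 1*63 + 4 = 67, q_3 = 1*16 + 1 = 17.
  i=4: a_4=4, p_4 = 4*67 + 63 = 331, q_4 = 4*17 + 16 = 84.
q_4 = 84 > 24, so the last convergent with denominator <= 24 is p_3/q_3 = 67/17.
The closest fraction with denominator <= 24 is either p_3/q_3 or the intermediate fraction (k*p_3 + p_2)/(k*q_3 + q_2) with the largest k >= 1 whose denominator stays <= 24; these approach x as k grows, and every other convergent or intermediate fraction in range is farther away.
Largest k: floor((24 - q_2)/q_3) = floor((24 - 16)/17) = 0.
Since k = 0, no intermediate fraction beyond p_3/q_3 has denominator <= 24, so the convergent 67/17 is the closest (its error is |331*17 - 67*84|/(84*17) = 1/1428).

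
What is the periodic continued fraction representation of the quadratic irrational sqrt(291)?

[17; (17, 34)]

Write x_i = (sqrt(291) + m_i)/d_i with (m_0, d_0) = (0, 1). a_0 = floor(sqrt(291)) = 17, since 17^2 = 289 <= 291 < 324 = 18^2.
Iterate m_{i+1} = d_i*a_i - m_i, d_{i+1} = (291 - m_{i+1}^2)/d_i, a_{i+1} = floor((a_0 + m_{i+1})/d_{i+1}):
  m_1 = 1*17 - 0 = 17, d_1 = (291 - 17^2)/1 = 2/1 = 2, a_1 = floor((17 + 17)/2) = 17.
  m_2 = 2*17 - 17 = 17, d_2 = (291 - 17^2)/2 = 2/2 = 1, a_2 = floor((17 + 17)/1) = 34.
  m_3 = 1*34 - 17 = 17, d_3 = (291 - 17^2)/1 = 2/1 = 2: (m_3, d_3) = (m_1, d_1) = (17, 2), so from here the quotients repeat a_1, a_2; the period length is 2.
Hence the expansion of sqrt(291) is a_0 = 17 followed by the repeating block 17, 34 (period 2).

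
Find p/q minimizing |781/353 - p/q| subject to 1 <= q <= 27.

Expand x = 781/353 as a continued fraction with the Euclidean algorithm:
  781 = 2*353 + 75, so a_0 = 2.
  353 = 4*75 + 53, so a_1 = 4.
  75 = 1*53 + 22, so a_2 = 1.
  53 = 2*22 + 9, so a_3 = 2.
  22 = 2*9 + 4, so a_4 = 2.
  9 = 2*4 + 1, so a_5 = 2.
  4 = 4*1 + 0, so a_6 = 4.
so x = [2; 4, 1, 2, 2, 2, 4].
Convergents (p_i = a_i*p_{i-1} + p_{i-2}, q_i = a_i*q_{i-1} + q_{i-2} with p_{-2}=0, p_{-1}=1, q_{-2}=1, q_{-1}=0), until the denominator exceeds 27:
  i=0: a_0=2, p_0 = 2*1 + 0 = 2, q_0 = 2*0 + 1 = 1.
  i=1: a_1=4, p_1 = 4*2 + 1 = 9, q_1 = 4*1 + 0 = 4.
  i=2: a_2=1, p_2 = 1*9 + 2 = 11, q_2 = 1*4 + 1 = 5.
  i=3: a_3=2, p_3 = 2*11 + 9 = 31, q_3 = 2*5 + 4 = 14.
  i=4: a_4=2, p_4 = 2*31 + 11 = 73, q_4 = 2*14 + 5 = 33.
q_4 = 33 > 27, so the last convergent with denominator <= 27 is p_3/q_3 = 31/14.
The closest fraction with denominator <= 27 is either p_3/q_3 or the intermediate fraction (k*p_3 + p_2)/(k*q_3 + q_2) with the largest k >= 1 whose denominator stays <= 27; these approach x as k grows, and every other convergent or intermediate fraction in range is farther away.
Largest k: floor((27 - q_2)/q_3) = floor((27 - 5)/14) = 1.
That gives (1*31 + 11)/(1*14 + 5) = 42/19.
Compare the errors: |x - 31/14| = |781*14 - 31*353|/(353*14) = 9/4942, and |x - 42/19| = |781*19 - 42*353|/(353*19) = 13/6707.
Cross-multiplying, 9*6707 = 60363 < 64246 = 13*4942, so 9/4942 is smaller: the convergent 31/14 is closer to x than 42/19.

31/14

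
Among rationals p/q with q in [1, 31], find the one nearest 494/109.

Expand x = 494/109 as a continued fraction with the Euclidean algorithm:
  494 = 4*109 + 58, so a_0 = 4.
  109 = 1*58 + 51, so a_1 = 1.
  58 = 1*51 + 7, so a_2 = 1.
  51 = 7*7 + 2, so a_3 = 7.
  7 = 3*2 + 1, so a_4 = 3.
  2 = 2*1 + 0, so a_5 = 2.
so x = [4; 1, 1, 7, 3, 2].
Convergents (p_i = a_i*p_{i-1} + p_{i-2}, q_i = a_i*q_{i-1} + q_{i-2} with p_{-2}=0, p_{-1}=1, q_{-2}=1, q_{-1}=0), until the denominator exceeds 31:
  i=0: a_0=4, p_0 = 4*1 + 0 = 4, q_0 = 4*0 + 1 = 1.
  i=1: a_1=1, p_1 = 1*4 + 1 = 5, q_1 = 1*1 + 0 = 1.
  i=2: a_2=1, p_2 = 1*5 + 4 = 9, q_2 = 1*1 + 1 = 2.
  i=3: a_3=7, p_3 = 7*9 + 5 = 68, q_3 = 7*2 + 1 = 15.
  i=4: a_4=3, p_4 = 3*68 + 9 = 213, q_4 = 3*15 + 2 = 47.
q_4 = 47 > 31, so the last convergent with denominator <= 31 is p_3/q_3 = 68/15.
The closest fraction with denominator <= 31 is either p_3/q_3 or the intermediate fraction (k*p_3 + p_2)/(k*q_3 + q_2) with the largest k >= 1 whose denominator stays <= 31; these approach x as k grows, and every other convergent or intermediate fraction in range is farther away.
Largest k: floor((31 - q_2)/q_3) = floor((31 - 2)/15) = 1.
That gives (1*68 + 9)/(1*15 + 2) = 77/17.
Compare the errors: |x - 68/15| = |494*15 - 68*109|/(109*15) = 2/1635, and |x - 77/17| = |494*17 - 77*109|/(109*17) = 5/1853.
Cross-multiplying, 2*1853 = 3706 < 8175 = 5*1635, so 2/1635 is smaller: the convergent 68/15 is closer to x than 77/17.

68/15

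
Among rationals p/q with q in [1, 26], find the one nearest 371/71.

Expand x = 371/71 as a continued fraction with the Euclidean algorithm:
  371 = 5*71 + 16, so a_0 = 5.
  71 = 4*16 + 7, so a_1 = 4.
  16 = 2*7 + 2, so a_2 = 2.
  7 = 3*2 + 1, so a_3 = 3.
  2 = 2*1 + 0, so a_4 = 2.
so x = [5; 4, 2, 3, 2].
Convergents (p_i = a_i*p_{i-1} + p_{i-2}, q_i = a_i*q_{i-1} + q_{i-2} with p_{-2}=0, p_{-1}=1, q_{-2}=1, q_{-1}=0), until the denominator exceeds 26:
  i=0: a_0=5, p_0 = 5*1 + 0 = 5, q_0 = 5*0 + 1 = 1.
  i=1: a_1=4, p_1 = 4*5 + 1 = 21, q_1 = 4*1 + 0 = 4.
  i=2: a_2=2, p_2 = 2*21 + 5 = 47, q_2 = 2*4 + 1 = 9.
  i=3: a_3=3, p_3 = 3*47 + 21 = 162, q_3 = 3*9 + 4 = 31.
q_3 = 31 > 26, so the last convergent with denominator <= 26 is p_2/q_2 = 47/9.
The closest fraction with denominator <= 26 is either p_2/q_2 or the intermediate fraction (k*p_2 + p_1)/(k*q_2 + q_1) with the largest k >= 1 whose denominator stays <= 26; these approach x as k grows, and every other convergent or intermediate fraction in range is farther away.
Largest k: floor((26 - q_1)/q_2) = floor((26 - 4)/9) = 2.
That gives (2*47 + 21)/(2*9 + 4) = 115/22.
Compare the errors: |x - 47/9| = |371*9 - 47*71|/(71*9) = 2/639, and |x - 115/22| = |371*22 - 115*71|/(71*22) = 3/1562.
Cross-multiplying, 3*639 = 1917 < 3124 = 2*1562, so 3/1562 is smaller: the intermediate fraction 115/22 is closer to x than 47/9.

115/22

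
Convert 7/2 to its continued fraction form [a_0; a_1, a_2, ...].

Run the Euclidean algorithm on 7 and 2; the successive quotients are the partial quotients a_0, a_1, ... (each step inverts the fractional part left over by the previous one):
  7 = 3*2 + 1, so a_0 = 3.
  2 = 2*1 + 0, so a_1 = 2.
The remainder reaches 0 after 2 divisions, so the expansion has 2 partial quotients, read off in order.

[3; 2]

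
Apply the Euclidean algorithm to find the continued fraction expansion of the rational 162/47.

[3; 2, 4, 5]

Run the Euclidean algorithm on 162 and 47; the successive quotients are the partial quotients a_0, a_1, ... (each step inverts the fractional part left over by the previous one):
  162 = 3*47 + 21, so a_0 = 3.
  47 = 2*21 + 5, so a_1 = 2.
  21 = 4*5 + 1, so a_2 = 4.
  5 = 5*1 + 0, so a_3 = 5.
The remainder reaches 0 after 4 divisions, so the expansion has 4 partial quotients, read off in order.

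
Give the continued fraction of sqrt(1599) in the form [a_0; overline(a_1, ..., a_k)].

[39; overline(1, 78)]

Write x_i = (sqrt(1599) + m_i)/d_i with (m_0, d_0) = (0, 1). a_0 = floor(sqrt(1599)) = 39, since 39^2 = 1521 <= 1599 < 1600 = 40^2.
Iterate m_{i+1} = d_i*a_i - m_i, d_{i+1} = (1599 - m_{i+1}^2)/d_i, a_{i+1} = floor((a_0 + m_{i+1})/d_{i+1}):
  m_1 = 1*39 - 0 = 39, d_1 = (1599 - 39^2)/1 = 78/1 = 78, a_1 = floor((39 + 39)/78) = 1.
  m_2 = 78*1 - 39 = 39, d_2 = (1599 - 39^2)/78 = 78/78 = 1, a_2 = floor((39 + 39)/1) = 78.
  m_3 = 1*78 - 39 = 39, d_3 = (1599 - 39^2)/1 = 78/1 = 78: (m_3, d_3) = (m_1, d_1) = (39, 78), so from here the quotients repeat a_1, a_2; the period length is 2.
Hence the expansion of sqrt(1599) is a_0 = 39 followed by the repeating block 1, 78 (period 2).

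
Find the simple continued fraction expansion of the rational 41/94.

[0; 2, 3, 2, 2, 2]

Run the Euclidean algorithm on 41 and 94; the successive quotients are the partial quotients a_0, a_1, ... (each step inverts the fractional part left over by the previous one):
  41 = 0*94 + 41, so a_0 = 0.
  94 = 2*41 + 12, so a_1 = 2.
  41 = 3*12 + 5, so a_2 = 3.
  12 = 2*5 + 2, so a_3 = 2.
  5 = 2*2 + 1, so a_4 = 2.
  2 = 2*1 + 0, so a_5 = 2.
The remainder reaches 0 after 6 divisions, so the expansion has 6 partial quotients, read off in order.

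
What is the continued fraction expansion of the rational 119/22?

Run the Euclidean algorithm on 119 and 22; the successive quotients are the partial quotients a_0, a_1, ... (each step inverts the fractional part left over by the previous one):
  119 = 5*22 + 9, so a_0 = 5.
  22 = 2*9 + 4, so a_1 = 2.
  9 = 2*4 + 1, so a_2 = 2.
  4 = 4*1 + 0, so a_3 = 4.
The remainder reaches 0 after 4 divisions, so the expansion has 4 partial quotients, read off in order.

[5; 2, 2, 4]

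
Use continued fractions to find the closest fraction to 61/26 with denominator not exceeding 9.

7/3

Expand x = 61/26 as a continued fraction with the Euclidean algorithm:
  61 = 2*26 + 9, so a_0 = 2.
  26 = 2*9 + 8, so a_1 = 2.
  9 = 1*8 + 1, so a_2 = 1.
  8 = 8*1 + 0, so a_3 = 8.
so x = [2; 2, 1, 8].
Convergents (p_i = a_i*p_{i-1} + p_{i-2}, q_i = a_i*q_{i-1} + q_{i-2} with p_{-2}=0, p_{-1}=1, q_{-2}=1, q_{-1}=0), until the denominator exceeds 9:
  i=0: a_0=2, p_0 = 2*1 + 0 = 2, q_0 = 2*0 + 1 = 1.
  i=1: a_1=2, p_1 = 2*2 + 1 = 5, q_1 = 2*1 + 0 = 2.
  i=2: a_2=1, p_2 = 1*5 + 2 = 7, q_2 = 1*2 + 1 = 3.
  i=3: a_3=8, p_3 = 8*7 + 5 = 61, q_3 = 8*3 + 2 = 26.
q_3 = 26 > 9, so the last convergent with denominator <= 9 is p_2/q_2 = 7/3.
The closest fraction with denominator <= 9 is either p_2/q_2 or the intermediate fraction (k*p_2 + p_1)/(k*q_2 + q_1) with the largest k >= 1 whose denominator stays <= 9; these approach x as k grows, and every other convergent or intermediate fraction in range is farther away.
Largest k: floor((9 - q_1)/q_2) = floor((9 - 2)/3) = 2.
That gives (2*7 + 5)/(2*3 + 2) = 19/8.
Compare the errors: |x - 7/3| = |61*3 - 7*26|/(26*3) = 1/78, and |x - 19/8| = |61*8 - 19*26|/(26*8) = 6/208.
Cross-multiplying, 1*208 = 208 < 468 = 6*78, so 1/78 is smaller: the convergent 7/3 is closer to x than 19/8.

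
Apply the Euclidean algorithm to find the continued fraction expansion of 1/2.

Run the Euclidean algorithm on 1 and 2; the successive quotients are the partial quotients a_0, a_1, ... (each step inverts the fractional part left over by the previous one):
  1 = 0*2 + 1, so a_0 = 0.
  2 = 2*1 + 0, so a_1 = 2.
The remainder reaches 0 after 2 divisions, so the expansion has 2 partial quotients, read off in order.

[0; 2]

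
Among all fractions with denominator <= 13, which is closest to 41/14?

Expand x = 41/14 as a continued fraction with the Euclidean algorithm:
  41 = 2*14 + 13, so a_0 = 2.
  14 = 1*13 + 1, so a_1 = 1.
  13 = 13*1 + 0, so a_2 = 13.
so x = [2; 1, 13].
Convergents (p_i = a_i*p_{i-1} + p_{i-2}, q_i = a_i*q_{i-1} + q_{i-2} with p_{-2}=0, p_{-1}=1, q_{-2}=1, q_{-1}=0), until the denominator exceeds 13:
  i=0: a_0=2, p_0 = 2*1 + 0 = 2, q_0 = 2*0 + 1 = 1.
  i=1: a_1=1, p_1 = 1*2 + 1 = 3, q_1 = 1*1 + 0 = 1.
  i=2: a_2=13, p_2 = 13*3 + 2 = 41, q_2 = 13*1 + 1 = 14.
q_2 = 14 > 13, so the last convergent with denominator <= 13 is p_1/q_1 = 3/1.
The closest fraction with denominator <= 13 is either p_1/q_1 or the intermediate fraction (k*p_1 + p_0)/(k*q_1 + q_0) with the largest k >= 1 whose denominator stays <= 13; these approach x as k grows, and every other convergent or intermediate fraction in range is farther away.
Largest k: floor((13 - q_0)/q_1) = floor((13 - 1)/1) = 12.
That gives (12*3 + 2)/(12*1 + 1) = 38/13.
Compare the errors: |x - 3/1| = |41*1 - 3*14|/(14*1) = 1/14, and |x - 38/13| = |41*13 - 38*14|/(14*13) = 1/182.
Cross-multiplying, 1*14 = 14 < 182 = 1*182, so 1/182 is smaller: the intermediate fraction 38/13 is closer to x than 3/1.

38/13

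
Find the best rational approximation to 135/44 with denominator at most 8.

25/8

Expand x = 135/44 as a continued fraction with the Euclidean algorithm:
  135 = 3*44 + 3, so a_0 = 3.
  44 = 14*3 + 2, so a_1 = 14.
  3 = 1*2 + 1, so a_2 = 1.
  2 = 2*1 + 0, so a_3 = 2.
so x = [3; 14, 1, 2].
Convergents (p_i = a_i*p_{i-1} + p_{i-2}, q_i = a_i*q_{i-1} + q_{i-2} with p_{-2}=0, p_{-1}=1, q_{-2}=1, q_{-1}=0), until the denominator exceeds 8:
  i=0: a_0=3, p_0 = 3*1 + 0 = 3, q_0 = 3*0 + 1 = 1.
  i=1: a_1=14, p_1 = 14*3 + 1 = 43, q_1 = 14*1 + 0 = 14.
q_1 = 14 > 8, so the last convergent with denominator <= 8 is p_0/q_0 = 3/1.
The closest fraction with denominator <= 8 is either p_0/q_0 or the intermediate fraction (k*p_0 + p_{-1})/(k*q_0 + q_{-1}) with the largest k >= 1 whose denominator stays <= 8; these approach x as k grows, and every other convergent or intermediate fraction in range is farther away.
Largest k: floor((8 - q_{-1})/q_0) = floor((8 - 0)/1) = 8 (using the seeds p_{-1} = 1, q_{-1} = 0).
That gives (8*3 + 1)/(8*1 + 0) = 25/8.
Compare the errors: |x - 3/1| = |135*1 - 3*44|/(44*1) = 3/44, and |x - 25/8| = |135*8 - 25*44|/(44*8) = 20/352.
Cross-multiplying, 20*44 = 880 < 1056 = 3*352, so 20/352 is smaller: the intermediate fraction 25/8 is closer to x than 3/1.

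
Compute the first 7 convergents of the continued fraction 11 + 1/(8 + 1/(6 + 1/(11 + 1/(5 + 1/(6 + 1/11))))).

11/1, 89/8, 545/49, 6084/547, 30965/2784, 191874/17251, 2141579/192545

Using the convergent recurrence p_i = a_i*p_{i-1} + p_{i-2}, q_i = a_i*q_{i-1} + q_{i-2} with p_{-2}=0, p_{-1}=1, q_{-2}=1, q_{-1}=0:
  i=0: a_0=11, p_0 = 11*1 + 0 = 11, q_0 = 11*0 + 1 = 1.
  i=1: a_1=8, p_1 = 8*11 + 1 = 89, q_1 = 8*1 + 0 = 8.
  i=2: a_2=6, p_2 = 6*89 + 11 = 545, q_2 = 6*8 + 1 = 49.
  i=3: a_3=11, p_3 = 11*545 + 89 = 6084, q_3 = 11*49 + 8 = 547.
  i=4: a_4=5, p_4 = 5*6084 + 545 = 30965, q_4 = 5*547 + 49 = 2784.
  i=5: a_5=6, p_5 = 6*30965 + 6084 = 191874, q_5 = 6*2784 + 547 = 17251.
  i=6: a_6=11, p_6 = 11*191874 + 30965 = 2141579, q_6 = 11*17251 + 2784 = 192545.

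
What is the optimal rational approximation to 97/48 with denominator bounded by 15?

Expand x = 97/48 as a continued fraction with the Euclidean algorithm:
  97 = 2*48 + 1, so a_0 = 2.
  48 = 48*1 + 0, so a_1 = 48.
so x = [2; 48].
Convergents (p_i = a_i*p_{i-1} + p_{i-2}, q_i = a_i*q_{i-1} + q_{i-2} with p_{-2}=0, p_{-1}=1, q_{-2}=1, q_{-1}=0), until the denominator exceeds 15:
  i=0: a_0=2, p_0 = 2*1 + 0 = 2, q_0 = 2*0 + 1 = 1.
  i=1: a_1=48, p_1 = 48*2 + 1 = 97, q_1 = 48*1 + 0 = 48.
q_1 = 48 > 15, so the last convergent with denominator <= 15 is p_0/q_0 = 2/1.
The closest fraction with denominator <= 15 is either p_0/q_0 or the intermediate fraction (k*p_0 + p_{-1})/(k*q_0 + q_{-1}) with the largest k >= 1 whose denominator stays <= 15; these approach x as k grows, and every other convergent or intermediate fraction in range is farther away.
Largest k: floor((15 - q_{-1})/q_0) = floor((15 - 0)/1) = 15 (using the seeds p_{-1} = 1, q_{-1} = 0).
That gives (15*2 + 1)/(15*1 + 0) = 31/15.
Compare the errors: |x - 2/1| = |97*1 - 2*48|/(48*1) = 1/48, and |x - 31/15| = |97*15 - 31*48|/(48*15) = 33/720.
Cross-multiplying, 1*720 = 720 < 1584 = 33*48, so 1/48 is smaller: the convergent 2/1 is closer to x than 31/15.

2/1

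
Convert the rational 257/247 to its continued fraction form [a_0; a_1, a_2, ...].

[1; 24, 1, 2, 3]

Run the Euclidean algorithm on 257 and 247; the successive quotients are the partial quotients a_0, a_1, ... (each step inverts the fractional part left over by the previous one):
  257 = 1*247 + 10, so a_0 = 1.
  247 = 24*10 + 7, so a_1 = 24.
  10 = 1*7 + 3, so a_2 = 1.
  7 = 2*3 + 1, so a_3 = 2.
  3 = 3*1 + 0, so a_4 = 3.
The remainder reaches 0 after 5 divisions, so the expansion has 5 partial quotients, read off in order.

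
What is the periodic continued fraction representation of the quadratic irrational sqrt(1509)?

[38; (1, 5, 2, 18, 1, 24, 1, 18, 2, 5, 1, 76)]

Write x_i = (sqrt(1509) + m_i)/d_i with (m_0, d_0) = (0, 1). a_0 = floor(sqrt(1509)) = 38, since 38^2 = 1444 <= 1509 < 1521 = 39^2.
Iterate m_{i+1} = d_i*a_i - m_i, d_{i+1} = (1509 - m_{i+1}^2)/d_i, a_{i+1} = floor((a_0 + m_{i+1})/d_{i+1}):
  m_1 = 1*38 - 0 = 38, d_1 = (1509 - 38^2)/1 = 65/1 = 65, a_1 = floor((38 + 38)/65) = 1.
  m_2 = 65*1 - 38 = 27, d_2 = (1509 - 27^2)/65 = 780/65 = 12, a_2 = floor((38 + 27)/12) = 5.
  m_3 = 12*5 - 27 = 33, d_3 = (1509 - 33^2)/12 = 420/12 = 35, a_3 = floor((38 + 33)/35) = 2.
  m_4 = 35*2 - 33 = 37, d_4 = (1509 - 37^2)/35 = 140/35 = 4, a_4 = floor((38 + 37)/4) = 18.
  m_5 = 4*18 - 37 = 35, d_5 = (1509 - 35^2)/4 = 284/4 = 71, a_5 = floor((38 + 35)/71) = 1.
  m_6 = 71*1 - 35 = 36, d_6 = (1509 - 36^2)/71 = 213/71 = 3, a_6 = floor((38 + 36)/3) = 24.
  m_7 = 3*24 - 36 = 36, d_7 = (1509 - 36^2)/3 = 213/3 = 71, a_7 = floor((38 + 36)/71) = 1.
  m_8 = 71*1 - 36 = 35, d_8 = (1509 - 35^2)/71 = 284/71 = 4, a_8 = floor((38 + 35)/4) = 18.
  m_9 = 4*18 - 35 = 37, d_9 = (1509 - 37^2)/4 = 140/4 = 35, a_9 = floor((38 + 37)/35) = 2.
  m_10 = 35*2 - 37 = 33, d_10 = (1509 - 33^2)/35 = 420/35 = 12, a_10 = floor((38 + 33)/12) = 5.
  m_11 = 12*5 - 33 = 27, d_11 = (1509 - 27^2)/12 = 780/12 = 65, a_11 = floor((38 + 27)/65) = 1.
  m_12 = 65*1 - 27 = 38, d_12 = (1509 - 38^2)/65 = 65/65 = 1, a_12 = floor((38 + 38)/1) = 76.
  m_13 = 1*76 - 38 = 38, d_13 = (1509 - 38^2)/1 = 65/1 = 65: (m_13, d_13) = (m_1, d_1) = (38, 65), so from here the quotients repeat a_1, ..., a_12; the period length is 12.
Hence the expansion of sqrt(1509) is a_0 = 38 followed by the repeating block 1, 5, 2, 18, 1, 24, 1, 18, 2, 5, 1, 76 (period 12).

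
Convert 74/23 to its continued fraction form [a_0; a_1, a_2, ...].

Run the Euclidean algorithm on 74 and 23; the successive quotients are the partial quotients a_0, a_1, ... (each step inverts the fractional part left over by the previous one):
  74 = 3*23 + 5, so a_0 = 3.
  23 = 4*5 + 3, so a_1 = 4.
  5 = 1*3 + 2, so a_2 = 1.
  3 = 1*2 + 1, so a_3 = 1.
  2 = 2*1 + 0, so a_4 = 2.
The remainder reaches 0 after 5 divisions, so the expansion has 5 partial quotients, read off in order.

[3; 4, 1, 1, 2]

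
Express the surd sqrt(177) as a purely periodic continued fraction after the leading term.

[13; (3, 3, 2, 8, 2, 3, 3, 26)]

Write x_i = (sqrt(177) + m_i)/d_i with (m_0, d_0) = (0, 1). a_0 = floor(sqrt(177)) = 13, since 13^2 = 169 <= 177 < 196 = 14^2.
Iterate m_{i+1} = d_i*a_i - m_i, d_{i+1} = (177 - m_{i+1}^2)/d_i, a_{i+1} = floor((a_0 + m_{i+1})/d_{i+1}):
  m_1 = 1*13 - 0 = 13, d_1 = (177 - 13^2)/1 = 8/1 = 8, a_1 = floor((13 + 13)/8) = 3.
  m_2 = 8*3 - 13 = 11, d_2 = (177 - 11^2)/8 = 56/8 = 7, a_2 = floor((13 + 11)/7) = 3.
  m_3 = 7*3 - 11 = 10, d_3 = (177 - 10^2)/7 = 77/7 = 11, a_3 = floor((13 + 10)/11) = 2.
  m_4 = 11*2 - 10 = 12, d_4 = (177 - 12^2)/11 = 33/11 = 3, a_4 = floor((13 + 12)/3) = 8.
  m_5 = 3*8 - 12 = 12, d_5 = (177 - 12^2)/3 = 33/3 = 11, a_5 = floor((13 + 12)/11) = 2.
  m_6 = 11*2 - 12 = 10, d_6 = (177 - 10^2)/11 = 77/11 = 7, a_6 = floor((13 + 10)/7) = 3.
  m_7 = 7*3 - 10 = 11, d_7 = (177 - 11^2)/7 = 56/7 = 8, a_7 = floor((13 + 11)/8) = 3.
  m_8 = 8*3 - 11 = 13, d_8 = (177 - 13^2)/8 = 8/8 = 1, a_8 = floor((13 + 13)/1) = 26.
  m_9 = 1*26 - 13 = 13, d_9 = (177 - 13^2)/1 = 8/1 = 8: (m_9, d_9) = (m_1, d_1) = (13, 8), so from here the quotients repeat a_1, ..., a_8; the period length is 8.
Hence the expansion of sqrt(177) is a_0 = 13 followed by the repeating block 3, 3, 2, 8, 2, 3, 3, 26 (period 8).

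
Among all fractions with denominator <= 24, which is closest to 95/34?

Expand x = 95/34 as a continued fraction with the Euclidean algorithm:
  95 = 2*34 + 27, so a_0 = 2.
  34 = 1*27 + 7, so a_1 = 1.
  27 = 3*7 + 6, so a_2 = 3.
  7 = 1*6 + 1, so a_3 = 1.
  6 = 6*1 + 0, so a_4 = 6.
so x = [2; 1, 3, 1, 6].
Convergents (p_i = a_i*p_{i-1} + p_{i-2}, q_i = a_i*q_{i-1} + q_{i-2} with p_{-2}=0, p_{-1}=1, q_{-2}=1, q_{-1}=0), until the denominator exceeds 24:
  i=0: a_0=2, p_0 = 2*1 + 0 = 2, q_0 = 2*0 + 1 = 1.
  i=1: a_1=1, p_1 = 1*2 + 1 = 3, q_1 = 1*1 + 0 = 1.
  i=2: a_2=3, p_2 = 3*3 + 2 = 11, q_2 = 3*1 + 1 = 4.
  i=3: a_3=1, p_3 = 1*11 + 3 = 14, q_3 = 1*4 + 1 = 5.
  i=4: a_4=6, p_4 = 6*14 + 11 = 95, q_4 = 6*5 + 4 = 34.
q_4 = 34 > 24, so the last convergent with denominator <= 24 is p_3/q_3 = 14/5.
The closest fraction with denominator <= 24 is either p_3/q_3 or the intermediate fraction (k*p_3 + p_2)/(k*q_3 + q_2) with the largest k >= 1 whose denominator stays <= 24; these approach x as k grows, and every other convergent or intermediate fraction in range is farther away.
Largest k: floor((24 - q_2)/q_3) = floor((24 - 4)/5) = 4.
That gives (4*14 + 11)/(4*5 + 4) = 67/24.
Compare the errors: |x - 14/5| = |95*5 - 14*34|/(34*5) = 1/170, and |x - 67/24| = |95*24 - 67*34|/(34*24) = 2/816.
Cross-multiplying, 2*170 = 340 < 816 = 1*816, so 2/816 is smaller: the intermediate fraction 67/24 is closer to x than 14/5.

67/24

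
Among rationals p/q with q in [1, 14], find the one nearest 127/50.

33/13

Expand x = 127/50 as a continued fraction with the Euclidean algorithm:
  127 = 2*50 + 27, so a_0 = 2.
  50 = 1*27 + 23, so a_1 = 1.
  27 = 1*23 + 4, so a_2 = 1.
  23 = 5*4 + 3, so a_3 = 5.
  4 = 1*3 + 1, so a_4 = 1.
  3 = 3*1 + 0, so a_5 = 3.
so x = [2; 1, 1, 5, 1, 3].
Convergents (p_i = a_i*p_{i-1} + p_{i-2}, q_i = a_i*q_{i-1} + q_{i-2} with p_{-2}=0, p_{-1}=1, q_{-2}=1, q_{-1}=0), until the denominator exceeds 14:
  i=0: a_0=2, p_0 = 2*1 + 0 = 2, q_0 = 2*0 + 1 = 1.
  i=1: a_1=1, p_1 = 1*2 + 1 = 3, q_1 = 1*1 + 0 = 1.
  i=2: a_2=1, p_2 = 1*3 + 2 = 5, q_2 = 1*1 + 1 = 2.
  i=3: a_3=5, p_3 = 5*5 + 3 = 28, q_3 = 5*2 + 1 = 11.
  i=4: a_4=1, p_4 = 1*28 + 5 = 33, q_4 = 1*11 + 2 = 13.
  i=5: a_5=3, p_5 = 3*33 + 28 = 127, q_5 = 3*13 + 11 = 50.
q_5 = 50 > 14, so the last convergent with denominator <= 14 is p_4/q_4 = 33/13.
The closest fraction with denominator <= 14 is either p_4/q_4 or the intermediate fraction (k*p_4 + p_3)/(k*q_4 + q_3) with the largest k >= 1 whose denominator stays <= 14; these approach x as k grows, and every other convergent or intermediate fraction in range is farther away.
Largest k: floor((14 - q_3)/q_4) = floor((14 - 11)/13) = 0.
Since k = 0, no intermediate fraction beyond p_4/q_4 has denominator <= 14, so the convergent 33/13 is the closest (its error is |127*13 - 33*50|/(50*13) = 1/650).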